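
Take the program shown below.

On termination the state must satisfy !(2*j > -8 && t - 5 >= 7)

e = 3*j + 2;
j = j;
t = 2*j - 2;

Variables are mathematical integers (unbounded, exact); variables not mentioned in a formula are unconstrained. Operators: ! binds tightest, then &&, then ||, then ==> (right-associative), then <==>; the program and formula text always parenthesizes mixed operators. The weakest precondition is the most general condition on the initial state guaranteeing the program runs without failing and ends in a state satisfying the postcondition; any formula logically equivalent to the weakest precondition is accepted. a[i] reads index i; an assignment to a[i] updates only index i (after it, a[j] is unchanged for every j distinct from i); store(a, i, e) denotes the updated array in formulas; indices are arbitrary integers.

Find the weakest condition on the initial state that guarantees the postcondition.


Working backward. After the program, the postcondition !(2*j > -8 && t - 5 >= 7) must hold; in canonical form it is !(2*j > -8 && t >= 12).
Before t := 2*j - 2: !(2*j > -8 && 2*j >= 14)
Before j := j: !(2*j > -8 && 2*j >= 14)
Before e := 3*j + 2: !(2*j > -8 && 2*j >= 14)
Answer: WP = !(2*j > -8 && 2*j >= 14)


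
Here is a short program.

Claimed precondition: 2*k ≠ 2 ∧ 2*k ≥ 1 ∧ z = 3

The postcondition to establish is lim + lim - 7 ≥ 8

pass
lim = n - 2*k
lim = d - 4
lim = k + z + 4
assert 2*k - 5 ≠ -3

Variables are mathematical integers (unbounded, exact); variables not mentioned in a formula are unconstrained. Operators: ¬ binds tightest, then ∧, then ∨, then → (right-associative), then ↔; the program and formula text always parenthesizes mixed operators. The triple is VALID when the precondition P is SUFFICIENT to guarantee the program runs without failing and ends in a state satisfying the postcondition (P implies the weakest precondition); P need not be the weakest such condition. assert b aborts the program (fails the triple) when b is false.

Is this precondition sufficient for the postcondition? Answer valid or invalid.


Working backward. After the program, the postcondition lim + lim - 7 ≥ 8 must hold; in canonical form it is 2*lim ≥ 15.
Before assert 2*k - 5 ≠ -3: 2*k ≠ 2 ∧ 2*lim ≥ 15
Before lim := k + z + 4: 2*k ≠ 2 ∧ 2*k + 2*z ≥ 7
Before lim := d - 4: 2*k ≠ 2 ∧ 2*k + 2*z ≥ 7
Before lim := n - 2*k: 2*k ≠ 2 ∧ 2*k + 2*z ≥ 7
Before skip: 2*k ≠ 2 ∧ 2*k + 2*z ≥ 7
The weakest precondition is 2*k ≠ 2 ∧ 2*k + 2*z ≥ 7.
Check whether 2*k ≠ 2 ∧ 2*k ≥ 1 ∧ z = 3 implies it.
Every state satisfying the precondition satisfies the weakest precondition: the implication holds.
Answer: valid


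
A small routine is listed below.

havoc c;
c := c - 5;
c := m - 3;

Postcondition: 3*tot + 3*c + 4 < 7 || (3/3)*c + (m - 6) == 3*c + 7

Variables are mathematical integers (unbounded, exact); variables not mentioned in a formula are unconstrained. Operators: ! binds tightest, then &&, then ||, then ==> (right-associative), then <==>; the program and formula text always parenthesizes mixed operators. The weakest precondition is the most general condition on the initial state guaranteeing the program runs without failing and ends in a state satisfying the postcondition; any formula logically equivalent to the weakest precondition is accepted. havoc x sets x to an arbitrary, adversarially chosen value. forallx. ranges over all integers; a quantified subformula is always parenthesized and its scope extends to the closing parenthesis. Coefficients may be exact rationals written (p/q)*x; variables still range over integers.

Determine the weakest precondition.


Working backward. After the program, the postcondition 3*tot + 3*c + 4 < 7 || (3/3)*c + (m - 6) == 3*c + 7 must hold; in canonical form it is 3*c + 3*tot < 3 || m == 2*c + 13.
Before c := m - 3: 3*m + 3*tot < 12 || m == -7
Before c := c - 5: 3*m + 3*tot < 12 || m == -7
Before havoc c: 3*m + 3*tot < 12 || m == -7
Answer: WP = 3*m + 3*tot < 12 || m == -7


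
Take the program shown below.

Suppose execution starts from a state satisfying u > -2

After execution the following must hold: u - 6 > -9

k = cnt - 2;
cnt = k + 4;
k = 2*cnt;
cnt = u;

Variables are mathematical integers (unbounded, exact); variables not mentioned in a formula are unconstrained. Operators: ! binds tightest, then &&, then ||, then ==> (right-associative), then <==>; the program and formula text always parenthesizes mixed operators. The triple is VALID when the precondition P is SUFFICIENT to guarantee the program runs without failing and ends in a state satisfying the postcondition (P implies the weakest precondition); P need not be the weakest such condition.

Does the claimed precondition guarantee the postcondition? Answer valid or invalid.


Working backward. After the program, the postcondition u - 6 > -9 must hold; in canonical form it is u > -3.
Before cnt := u: u > -3
Before k := 2*cnt: u > -3
Before cnt := k + 4: u > -3
Before k := cnt - 2: u > -3
The weakest precondition is u > -3.
Check whether u > -2 implies it.
Every state satisfying the precondition satisfies the weakest precondition: the implication holds.
Answer: valid


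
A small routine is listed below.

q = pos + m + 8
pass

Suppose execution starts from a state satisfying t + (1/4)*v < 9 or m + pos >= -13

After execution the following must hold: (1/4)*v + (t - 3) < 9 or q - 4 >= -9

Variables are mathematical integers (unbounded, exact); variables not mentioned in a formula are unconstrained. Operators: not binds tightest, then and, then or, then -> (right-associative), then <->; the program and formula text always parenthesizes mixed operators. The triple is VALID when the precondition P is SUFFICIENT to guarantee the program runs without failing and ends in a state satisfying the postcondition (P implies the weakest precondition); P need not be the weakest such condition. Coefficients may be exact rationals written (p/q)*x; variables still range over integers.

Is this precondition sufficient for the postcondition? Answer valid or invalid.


Working backward. After the program, the postcondition (1/4)*v + (t - 3) < 9 or q - 4 >= -9 must hold; in canonical form it is t + (1/4)*v < 12 or q >= -5.
Before skip: t + (1/4)*v < 12 or q >= -5
Before q := pos + m + 8: t + (1/4)*v < 12 or m + pos >= -13
The weakest precondition is t + (1/4)*v < 12 or m + pos >= -13.
Check whether t + (1/4)*v < 9 or m + pos >= -13 implies it.
Every state satisfying the precondition satisfies the weakest precondition: the implication holds.
Answer: valid


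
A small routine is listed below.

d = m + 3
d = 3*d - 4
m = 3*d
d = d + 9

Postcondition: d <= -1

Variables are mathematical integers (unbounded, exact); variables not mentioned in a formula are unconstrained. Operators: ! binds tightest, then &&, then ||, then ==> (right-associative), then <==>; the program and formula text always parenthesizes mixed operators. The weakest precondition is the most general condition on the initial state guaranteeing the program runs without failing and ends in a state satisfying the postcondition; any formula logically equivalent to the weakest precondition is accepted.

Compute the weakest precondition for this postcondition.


Working backward. After the program, d <= -1 must hold.
Before d := d + 9: d <= -10
Before m := 3*d: d <= -10
Before d := 3*d - 4: 3*d <= -6
Before d := m + 3: 3*m <= -15
Answer: WP = 3*m <= -15


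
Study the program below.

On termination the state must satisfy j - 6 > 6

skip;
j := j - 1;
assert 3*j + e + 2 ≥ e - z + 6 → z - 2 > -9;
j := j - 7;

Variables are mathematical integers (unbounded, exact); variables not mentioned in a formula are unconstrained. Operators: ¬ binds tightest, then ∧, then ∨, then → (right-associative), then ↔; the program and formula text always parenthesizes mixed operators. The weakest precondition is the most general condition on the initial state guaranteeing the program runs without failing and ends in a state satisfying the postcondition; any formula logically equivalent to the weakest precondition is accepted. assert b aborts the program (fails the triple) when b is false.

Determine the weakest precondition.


Working backward. After the program, the postcondition j - 6 > 6 must hold; in canonical form it is j > 12.
Before j := j - 7: j > 19
Before assert 3*j + e + 2 ≥ e - z + 6 → z - 2 > -9: (3*j + z ≥ 4 → z > -7) ∧ j > 19
Before j := j - 1: (3*j + z ≥ 7 → z > -7) ∧ j > 20
Before skip: (3*j + z ≥ 7 → z > -7) ∧ j > 20
Answer: WP = (3*j + z ≥ 7 → z > -7) ∧ j > 20


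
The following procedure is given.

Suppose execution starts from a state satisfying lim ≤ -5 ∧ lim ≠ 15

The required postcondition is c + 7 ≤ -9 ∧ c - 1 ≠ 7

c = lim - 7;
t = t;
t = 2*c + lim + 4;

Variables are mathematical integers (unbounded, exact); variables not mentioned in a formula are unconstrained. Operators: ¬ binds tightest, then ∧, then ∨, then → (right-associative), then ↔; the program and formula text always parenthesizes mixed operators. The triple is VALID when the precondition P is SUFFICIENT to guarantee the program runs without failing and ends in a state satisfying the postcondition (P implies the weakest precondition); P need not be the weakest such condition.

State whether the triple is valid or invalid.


Working backward. After the program, the postcondition c + 7 ≤ -9 ∧ c - 1 ≠ 7 must hold; in canonical form it is c ≤ -16 ∧ c ≠ 8.
Before t := 2*c + lim + 4: c ≤ -16 ∧ c ≠ 8
Before t := t: c ≤ -16 ∧ c ≠ 8
Before c := lim - 7: lim ≤ -9 ∧ lim ≠ 15
The weakest precondition is lim ≤ -9 ∧ lim ≠ 15.
Check whether lim ≤ -5 ∧ lim ≠ 15 implies it.
Countermodel: at the initial state lim = -8, the precondition holds but the weakest precondition fails.
Answer: invalid


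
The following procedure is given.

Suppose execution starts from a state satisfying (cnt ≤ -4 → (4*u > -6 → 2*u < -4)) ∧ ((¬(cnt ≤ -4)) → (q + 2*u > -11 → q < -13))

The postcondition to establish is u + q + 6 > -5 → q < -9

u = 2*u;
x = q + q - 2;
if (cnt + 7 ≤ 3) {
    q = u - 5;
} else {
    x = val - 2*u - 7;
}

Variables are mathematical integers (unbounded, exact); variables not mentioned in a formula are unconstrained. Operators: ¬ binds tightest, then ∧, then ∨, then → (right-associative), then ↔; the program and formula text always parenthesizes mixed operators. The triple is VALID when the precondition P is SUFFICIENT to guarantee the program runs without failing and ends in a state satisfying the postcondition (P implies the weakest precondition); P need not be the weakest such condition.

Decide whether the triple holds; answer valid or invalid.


Working backward. After the program, the postcondition u + q + 6 > -5 → q < -9 must hold; in canonical form it is q + u > -11 → q < -9.
Then branch requires 2*u > -6 → u < -4; else branch requires q + u > -11 → q < -9.
Before the if: (cnt ≤ -4 → (2*u > -6 → u < -4)) ∧ ((¬(cnt ≤ -4)) → (q + u > -11 → q < -9))
Before x := q + q - 2: (cnt ≤ -4 → (2*u > -6 → u < -4)) ∧ ((¬(cnt ≤ -4)) → (q + u > -11 → q < -9))
Before u := 2*u: (cnt ≤ -4 → (4*u > -6 → 2*u < -4)) ∧ ((¬(cnt ≤ -4)) → (q + 2*u > -11 → q < -9))
The weakest precondition is (cnt ≤ -4 → (4*u > -6 → 2*u < -4)) ∧ ((¬(cnt ≤ -4)) → (q + 2*u > -11 → q < -9)).
Check whether (cnt ≤ -4 → (4*u > -6 → 2*u < -4)) ∧ ((¬(cnt ≤ -4)) → (q + 2*u > -11 → q < -13)) implies it.
Every state satisfying the precondition satisfies the weakest precondition: the implication holds.
Answer: valid


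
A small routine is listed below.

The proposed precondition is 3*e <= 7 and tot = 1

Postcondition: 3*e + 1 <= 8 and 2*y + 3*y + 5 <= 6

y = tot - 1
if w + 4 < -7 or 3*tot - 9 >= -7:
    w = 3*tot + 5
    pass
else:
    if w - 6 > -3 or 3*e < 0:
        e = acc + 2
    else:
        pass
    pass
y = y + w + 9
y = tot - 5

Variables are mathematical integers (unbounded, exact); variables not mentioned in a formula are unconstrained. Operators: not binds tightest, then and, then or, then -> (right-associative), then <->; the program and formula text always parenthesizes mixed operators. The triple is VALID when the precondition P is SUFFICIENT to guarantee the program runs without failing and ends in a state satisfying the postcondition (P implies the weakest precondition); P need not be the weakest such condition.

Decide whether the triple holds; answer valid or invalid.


Working backward. After the program, the postcondition 3*e + 1 <= 8 and 2*y + 3*y + 5 <= 6 must hold; in canonical form it is 3*e <= 7 and 5*y <= 1.
Before y := tot - 5: 3*e <= 7 and 5*tot <= 26
Before y := y + w + 9: 3*e <= 7 and 5*tot <= 26
Then branch requires 3*e <= 7 and 5*tot <= 26; else branch requires ((w > 3 or 3*e < 0) -> (3*acc <= 1 and 5*tot <= 26)) and ((not (w > 3 or 3*e < 0)) -> (3*e <= 7 and 5*tot <= 26)).
Before the if: ((w < -11 or 3*tot >= 2) -> (3*e <= 7 and 5*tot <= 26)) and ((not (w < -11 or 3*tot >= 2)) -> (((w > 3 or 3*e < 0) -> (3*acc <= 1 and 5*tot <= 26)) and ((not (w > 3 or 3*e < 0)) -> (3*e <= 7 and 5*tot <= 26))))
Before y := tot - 1: ((w < -11 or 3*tot >= 2) -> (3*e <= 7 and 5*tot <= 26)) and ((not (w < -11 or 3*tot >= 2)) -> (((w > 3 or 3*e < 0) -> (3*acc <= 1 and 5*tot <= 26)) and ((not (w > 3 or 3*e < 0)) -> (3*e <= 7 and 5*tot <= 26))))
The weakest precondition is ((w < -11 or 3*tot >= 2) -> (3*e <= 7 and 5*tot <= 26)) and ((not (w < -11 or 3*tot >= 2)) -> (((w > 3 or 3*e < 0) -> (3*acc <= 1 and 5*tot <= 26)) and ((not (w > 3 or 3*e < 0)) -> (3*e <= 7 and 5*tot <= 26)))).
Check whether 3*e <= 7 and tot = 1 implies it.
Every state satisfying the precondition satisfies the weakest precondition: the implication holds.
Answer: valid


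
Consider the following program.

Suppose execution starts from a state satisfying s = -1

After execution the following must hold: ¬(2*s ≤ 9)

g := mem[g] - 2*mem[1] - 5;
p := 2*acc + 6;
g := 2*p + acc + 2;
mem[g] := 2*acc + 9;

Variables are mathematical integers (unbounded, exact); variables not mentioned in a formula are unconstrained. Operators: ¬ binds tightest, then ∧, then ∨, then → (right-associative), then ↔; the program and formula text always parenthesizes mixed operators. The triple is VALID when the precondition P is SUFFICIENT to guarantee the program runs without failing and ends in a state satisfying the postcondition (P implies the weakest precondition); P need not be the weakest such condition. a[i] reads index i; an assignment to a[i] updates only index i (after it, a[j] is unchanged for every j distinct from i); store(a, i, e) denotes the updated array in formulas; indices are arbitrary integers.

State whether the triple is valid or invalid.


Working backward. After the program, ¬(2*s ≤ 9) must hold.
Before mem[g] := 2*acc + 9: ¬(2*s ≤ 9)
Before g := 2*p + acc + 2: ¬(2*s ≤ 9)
Before p := 2*acc + 6: ¬(2*s ≤ 9)
Before g := mem[g] - 2*mem[1] - 5: ¬(2*s ≤ 9)
The weakest precondition is ¬(2*s ≤ 9).
Check whether s = -1 implies it.
Countermodel: at the initial state s = -1, the precondition holds but the weakest precondition fails.
Answer: invalid


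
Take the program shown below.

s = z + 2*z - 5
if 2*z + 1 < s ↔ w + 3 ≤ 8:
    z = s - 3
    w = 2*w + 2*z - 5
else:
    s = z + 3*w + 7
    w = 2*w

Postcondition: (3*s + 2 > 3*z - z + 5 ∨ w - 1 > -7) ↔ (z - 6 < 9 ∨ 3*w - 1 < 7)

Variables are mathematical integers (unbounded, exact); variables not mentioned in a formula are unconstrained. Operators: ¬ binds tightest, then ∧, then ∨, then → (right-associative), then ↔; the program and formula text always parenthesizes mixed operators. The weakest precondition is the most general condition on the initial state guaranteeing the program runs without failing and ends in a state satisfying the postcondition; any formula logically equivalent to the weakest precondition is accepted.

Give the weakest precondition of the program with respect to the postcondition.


Working backward. After the program, the postcondition (3*s + 2 > 3*z - z + 5 ∨ w - 1 > -7) ↔ (z - 6 < 9 ∨ 3*w - 1 < 7) must hold; in canonical form it is (3*s > 2*z + 3 ∨ w > -6) ↔ (z < 15 ∨ 3*w < 8).
Then branch requires (s > -3 ∨ 2*s + 2*w > 5) ↔ (s < 18 ∨ 6*s + 6*w < 41); else branch requires (9*w + z > -18 ∨ 2*w > -6) ↔ (z < 15 ∨ 6*w < 8).
Before the if: ((2*z < s - 1 ↔ w ≤ 5) → ((s > -3 ∨ 2*s + 2*w > 5) ↔ (s < 18 ∨ 6*s + 6*w < 41))) ∧ ((¬(2*z < s - 1 ↔ w ≤ 5)) → ((9*w + z > -18 ∨ 2*w > -6) ↔ (z < 15 ∨ 6*w < 8)))
Before s := z + 2*z - 5: ((z > 6 ↔ w ≤ 5) → ((3*z > 2 ∨ 2*w + 6*z > 15) ↔ (3*z < 23 ∨ 6*w + 18*z < 71))) ∧ ((¬(z > 6 ↔ w ≤ 5)) → ((9*w + z > -18 ∨ 2*w > -6) ↔ (z < 15 ∨ 6*w < 8)))
Answer: WP = ((z > 6 ↔ w ≤ 5) → ((3*z > 2 ∨ 2*w + 6*z > 15) ↔ (3*z < 23 ∨ 6*w + 18*z < 71))) ∧ ((¬(z > 6 ↔ w ≤ 5)) → ((9*w + z > -18 ∨ 2*w > -6) ↔ (z < 15 ∨ 6*w < 8)))


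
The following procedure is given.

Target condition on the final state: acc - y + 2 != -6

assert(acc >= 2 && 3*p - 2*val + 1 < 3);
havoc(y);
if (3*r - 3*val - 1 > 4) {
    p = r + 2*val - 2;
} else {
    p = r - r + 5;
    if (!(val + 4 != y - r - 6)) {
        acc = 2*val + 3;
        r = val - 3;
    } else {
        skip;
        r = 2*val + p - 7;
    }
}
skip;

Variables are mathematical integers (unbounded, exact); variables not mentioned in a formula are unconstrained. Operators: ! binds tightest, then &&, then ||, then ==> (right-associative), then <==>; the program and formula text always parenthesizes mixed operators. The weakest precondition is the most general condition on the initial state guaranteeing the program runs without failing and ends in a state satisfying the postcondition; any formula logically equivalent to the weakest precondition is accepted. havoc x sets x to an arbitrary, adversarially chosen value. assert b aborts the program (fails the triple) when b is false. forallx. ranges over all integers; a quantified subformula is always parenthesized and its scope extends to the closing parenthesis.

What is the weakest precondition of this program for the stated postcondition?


Working backward. After the program, the postcondition acc - y + 2 != -6 must hold; in canonical form it is acc != y - 8.
Before skip: acc != y - 8
Then branch requires acc != y - 8; else branch requires ((!(r + val != y - 10)) ==> 2*val != y - 11) && (r + val != y - 10 ==> acc != y - 8).
Before the if: (3*r > 3*val + 5 ==> acc != y - 8) && ((!(3*r > 3*val + 5)) ==> (((!(r + val != y - 10)) ==> 2*val != y - 11) && (r + val != y - 10 ==> acc != y - 8)))
Before havoc y: forall y_1. ((3*r > 3*val + 5 ==> acc != y_1 - 8) && ((!(3*r > 3*val + 5)) ==> (((!(r + val != y_1 - 10)) ==> 2*val != y_1 - 11) && (r + val != y_1 - 10 ==> acc != y_1 - 8))))
Before assert acc >= 2 && 3*p - 2*val + 1 < 3: acc >= 2 && 3*p < 2*val + 2 && (forall y_1. ((3*r > 3*val + 5 ==> acc != y_1 - 8) && ((!(3*r > 3*val + 5)) ==> (((!(r + val != y_1 - 10)) ==> 2*val != y_1 - 11) && (r + val != y_1 - 10 ==> acc != y_1 - 8)))))
Answer: WP = acc >= 2 && 3*p < 2*val + 2 && (forall y_1. ((3*r > 3*val + 5 ==> acc != y_1 - 8) && ((!(3*r > 3*val + 5)) ==> (((!(r + val != y_1 - 10)) ==> 2*val != y_1 - 11) && (r + val != y_1 - 10 ==> acc != y_1 - 8)))))


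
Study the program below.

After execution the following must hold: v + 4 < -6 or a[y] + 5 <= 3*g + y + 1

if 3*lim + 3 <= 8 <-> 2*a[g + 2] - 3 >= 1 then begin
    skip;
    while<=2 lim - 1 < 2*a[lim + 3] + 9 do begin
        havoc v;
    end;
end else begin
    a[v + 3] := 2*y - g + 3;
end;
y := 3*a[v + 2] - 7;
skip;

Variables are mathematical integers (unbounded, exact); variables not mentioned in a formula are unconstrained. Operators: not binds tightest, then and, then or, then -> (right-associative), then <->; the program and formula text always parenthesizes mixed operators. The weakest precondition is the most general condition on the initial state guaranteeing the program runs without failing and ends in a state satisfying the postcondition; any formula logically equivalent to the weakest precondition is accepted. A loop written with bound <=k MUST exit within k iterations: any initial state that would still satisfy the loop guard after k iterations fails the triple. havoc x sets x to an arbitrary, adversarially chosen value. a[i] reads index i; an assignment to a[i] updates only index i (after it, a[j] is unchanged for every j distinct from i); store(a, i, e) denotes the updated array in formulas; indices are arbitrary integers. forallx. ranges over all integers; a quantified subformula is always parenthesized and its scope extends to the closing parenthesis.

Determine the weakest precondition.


Working backward. After the program, the postcondition v + 4 < -6 or a[y] + 5 <= 3*g + y + 1 must hold; in canonical form it is v < -10 or a[y] <= 3*g + y - 4.
Before skip: v < -10 or a[y] <= 3*g + y - 4
Before y := 3*a[v + 2] - 7: v < -10 or a[3*a[v + 2] - 7] <= 3*a[v + 2] + 3*g - 11
Then branch requires (lim < 2*a[lim + 3] + 10 -> (forall v_2. ((lim < 2*a[lim + 3] + 10 -> (forall v_1. ((not (lim < 2*a[lim + 3] + 10)) and (v_1 < -10 or a[3*a[v_1 + 2] - 7] <= 3*a[v_1 + 2] + 3*g - 11)))) and ((not (lim < 2*a[lim + 3] + 10)) -> (v_2 < -10 or a[3*a[v_2 + 2] - 7] <= 3*a[v_2 + 2] + 3*g - 11))))) and ((not (lim < 2*a[lim + 3] + 10)) -> (v < -10 or a[3*a[v + 2] - 7] <= 3*a[v + 2] + 3*g - 11)); else branch requires v < -10 or store(a, v + 3, -g + 2*y + 3)[3*store(a, v + 3, -g + 2*y + 3)[v + 2] - 7] <= 3*store(a, v + 3, -g + 2*y + 3)[v + 2] + 3*g - 11.
Before the if: ((3*lim <= 5 <-> 2*a[g + 2] >= 4) -> ((lim < 2*a[lim + 3] + 10 -> (forall v_2. ((lim < 2*a[lim + 3] + 10 -> (forall v_1. ((not (lim < 2*a[lim + 3] + 10)) and (v_1 < -10 or a[3*a[v_1 + 2] - 7] <= 3*a[v_1 + 2] + 3*g - 11)))) and ((not (lim < 2*a[lim + 3] + 10)) -> (v_2 < -10 or a[3*a[v_2 + 2] - 7] <= 3*a[v_2 + 2] + 3*g - 11))))) and ((not (lim < 2*a[lim + 3] + 10)) -> (v < -10 or a[3*a[v + 2] - 7] <= 3*a[v + 2] + 3*g - 11)))) and ((not (3*lim <= 5 <-> 2*a[g + 2] >= 4)) -> (v < -10 or store(a, v + 3, -g + 2*y + 3)[3*store(a, v + 3, -g + 2*y + 3)[v + 2] - 7] <= 3*store(a, v + 3, -g + 2*y + 3)[v + 2] + 3*g - 11))
Answer: WP = ((3*lim <= 5 <-> 2*a[g + 2] >= 4) -> ((lim < 2*a[lim + 3] + 10 -> (forall v_2. ((lim < 2*a[lim + 3] + 10 -> (forall v_1. ((not (lim < 2*a[lim + 3] + 10)) and (v_1 < -10 or a[3*a[v_1 + 2] - 7] <= 3*a[v_1 + 2] + 3*g - 11)))) and ((not (lim < 2*a[lim + 3] + 10)) -> (v_2 < -10 or a[3*a[v_2 + 2] - 7] <= 3*a[v_2 + 2] + 3*g - 11))))) and ((not (lim < 2*a[lim + 3] + 10)) -> (v < -10 or a[3*a[v + 2] - 7] <= 3*a[v + 2] + 3*g - 11)))) and ((not (3*lim <= 5 <-> 2*a[g + 2] >= 4)) -> (v < -10 or store(a, v + 3, -g + 2*y + 3)[3*store(a, v + 3, -g + 2*y + 3)[v + 2] - 7] <= 3*store(a, v + 3, -g + 2*y + 3)[v + 2] + 3*g - 11))


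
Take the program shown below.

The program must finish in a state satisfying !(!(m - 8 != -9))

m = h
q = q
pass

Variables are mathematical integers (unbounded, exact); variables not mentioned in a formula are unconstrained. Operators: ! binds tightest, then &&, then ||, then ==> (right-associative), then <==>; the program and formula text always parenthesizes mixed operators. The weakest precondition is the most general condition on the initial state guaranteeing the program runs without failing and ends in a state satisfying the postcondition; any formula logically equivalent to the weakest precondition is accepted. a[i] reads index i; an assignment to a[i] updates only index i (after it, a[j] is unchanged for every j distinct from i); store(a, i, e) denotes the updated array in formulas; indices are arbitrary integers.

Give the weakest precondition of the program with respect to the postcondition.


Working backward. After the program, the postcondition !(!(m - 8 != -9)) must hold; in canonical form it is m != -1.
Before skip: m != -1
Before q := q: m != -1
Before m := h: h != -1
Answer: WP = h != -1


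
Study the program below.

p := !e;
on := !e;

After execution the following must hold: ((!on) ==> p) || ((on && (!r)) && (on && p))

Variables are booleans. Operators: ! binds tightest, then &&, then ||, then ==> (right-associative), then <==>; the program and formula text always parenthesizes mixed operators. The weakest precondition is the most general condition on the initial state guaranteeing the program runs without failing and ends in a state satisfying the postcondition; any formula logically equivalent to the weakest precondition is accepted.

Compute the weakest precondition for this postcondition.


Working backward. After the program, the postcondition ((!on) ==> p) || ((on && (!r)) && (on && p)) must hold; in canonical form it is ((!on) ==> p) || (on && (!r) && p).
Before on := !e: (e ==> p) || ((!e) && (!r) && p)
Before p := !e: (e ==> (!e)) || ((!e) && (!r))
Answer: WP = (e ==> (!e)) || ((!e) && (!r))


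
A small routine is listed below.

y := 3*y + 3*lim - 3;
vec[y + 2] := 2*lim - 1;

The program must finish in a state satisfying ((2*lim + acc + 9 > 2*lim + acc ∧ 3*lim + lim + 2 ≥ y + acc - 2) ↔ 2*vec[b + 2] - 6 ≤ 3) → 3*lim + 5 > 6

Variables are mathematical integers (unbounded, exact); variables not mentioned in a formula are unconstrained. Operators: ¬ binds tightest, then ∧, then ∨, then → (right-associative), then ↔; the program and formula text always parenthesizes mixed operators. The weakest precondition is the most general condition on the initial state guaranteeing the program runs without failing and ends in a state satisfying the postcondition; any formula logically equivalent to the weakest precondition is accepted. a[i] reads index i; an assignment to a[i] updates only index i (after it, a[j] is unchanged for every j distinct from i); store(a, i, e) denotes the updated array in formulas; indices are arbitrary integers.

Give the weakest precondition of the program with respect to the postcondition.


Working backward. After the program, the postcondition ((2*lim + acc + 9 > 2*lim + acc ∧ 3*lim + lim + 2 ≥ y + acc - 2) ↔ 2*vec[b + 2] - 6 ≤ 3) → 3*lim + 5 > 6 must hold; in canonical form it is (4*lim ≥ acc + y - 4 ↔ 2*vec[b + 2] ≤ 9) → 3*lim > 1.
Before vec[y + 2] := 2*lim - 1: (4*lim ≥ acc + y - 4 ↔ 2*store(vec, y + 2, 2*lim - 1)[b + 2] ≤ 9) → 3*lim > 1
Before y := 3*y + 3*lim - 3: (lim ≥ acc + 3*y - 7 ↔ 2*store(vec, 3*lim + 3*y - 1, 2*lim - 1)[b + 2] ≤ 9) → 3*lim > 1
Answer: WP = (lim ≥ acc + 3*y - 7 ↔ 2*store(vec, 3*lim + 3*y - 1, 2*lim - 1)[b + 2] ≤ 9) → 3*lim > 1


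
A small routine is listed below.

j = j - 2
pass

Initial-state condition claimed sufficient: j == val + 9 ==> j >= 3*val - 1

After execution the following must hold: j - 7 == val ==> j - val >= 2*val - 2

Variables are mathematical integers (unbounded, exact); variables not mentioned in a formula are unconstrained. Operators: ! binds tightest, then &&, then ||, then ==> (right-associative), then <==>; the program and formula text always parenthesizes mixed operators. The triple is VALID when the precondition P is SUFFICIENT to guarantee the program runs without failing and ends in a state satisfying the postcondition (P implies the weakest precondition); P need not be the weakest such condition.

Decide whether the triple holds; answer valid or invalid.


Working backward. After the program, the postcondition j - 7 == val ==> j - val >= 2*val - 2 must hold; in canonical form it is j == val + 7 ==> j >= 3*val - 2.
Before skip: j == val + 7 ==> j >= 3*val - 2
Before j := j - 2: j == val + 9 ==> j >= 3*val
The weakest precondition is j == val + 9 ==> j >= 3*val.
Check whether j == val + 9 ==> j >= 3*val - 1 implies it.
Countermodel: at the initial state j = 14, val = 5, the precondition holds but the weakest precondition fails.
Answer: invalid


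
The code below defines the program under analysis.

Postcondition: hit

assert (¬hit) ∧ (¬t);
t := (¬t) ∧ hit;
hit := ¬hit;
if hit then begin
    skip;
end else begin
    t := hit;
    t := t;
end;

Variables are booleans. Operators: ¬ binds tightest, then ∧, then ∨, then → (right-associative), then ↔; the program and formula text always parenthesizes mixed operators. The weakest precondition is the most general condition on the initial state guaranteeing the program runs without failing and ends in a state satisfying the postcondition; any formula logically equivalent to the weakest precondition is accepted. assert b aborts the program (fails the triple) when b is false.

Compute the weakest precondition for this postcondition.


Working backward. After the program, hit must hold.
Then branch requires hit; else branch requires hit.
Before the if: (¬hit) → hit
Before hit := ¬hit: hit → (¬hit)
Before t := (¬t) ∧ hit: hit → (¬hit)
Before assert (¬hit) ∧ (¬t): (¬hit) ∧ (¬t) ∧ (hit → (¬hit))
Answer: WP = (¬hit) ∧ (¬t) ∧ (hit → (¬hit))


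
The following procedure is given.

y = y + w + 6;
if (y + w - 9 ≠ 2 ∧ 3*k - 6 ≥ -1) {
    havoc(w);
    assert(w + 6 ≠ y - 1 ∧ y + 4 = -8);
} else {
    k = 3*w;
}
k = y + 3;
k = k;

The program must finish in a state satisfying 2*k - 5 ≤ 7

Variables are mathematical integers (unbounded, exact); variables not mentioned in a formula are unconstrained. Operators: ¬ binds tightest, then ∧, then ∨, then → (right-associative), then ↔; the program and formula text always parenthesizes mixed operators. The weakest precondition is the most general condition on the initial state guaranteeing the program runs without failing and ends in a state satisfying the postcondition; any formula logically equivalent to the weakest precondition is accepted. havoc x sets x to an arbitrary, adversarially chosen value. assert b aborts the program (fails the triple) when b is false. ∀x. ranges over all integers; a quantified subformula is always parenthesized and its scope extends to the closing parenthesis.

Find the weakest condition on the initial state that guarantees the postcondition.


Working backward. After the program, the postcondition 2*k - 5 ≤ 7 must hold; in canonical form it is 2*k ≤ 12.
Before k := k: 2*k ≤ 12
Before k := y + 3: 2*y ≤ 6
Then branch requires ∀w_1. (w_1 ≠ y - 7 ∧ y = -12 ∧ 2*y ≤ 6); else branch requires 2*y ≤ 6.
Before the if: ((w + y ≠ 11 ∧ 3*k ≥ 5) → (∀w_1. (w_1 ≠ y - 7 ∧ y = -12 ∧ 2*y ≤ 6))) ∧ ((¬(w + y ≠ 11 ∧ 3*k ≥ 5)) → 2*y ≤ 6)
Before y := y + w + 6: ((2*w + y ≠ 5 ∧ 3*k ≥ 5) → (∀w_1. (w_1 ≠ w + y - 1 ∧ w + y = -18 ∧ 2*w + 2*y ≤ -6))) ∧ ((¬(2*w + y ≠ 5 ∧ 3*k ≥ 5)) → 2*w + 2*y ≤ -6)
Answer: WP = ((2*w + y ≠ 5 ∧ 3*k ≥ 5) → (∀w_1. (w_1 ≠ w + y - 1 ∧ w + y = -18 ∧ 2*w + 2*y ≤ -6))) ∧ ((¬(2*w + y ≠ 5 ∧ 3*k ≥ 5)) → 2*w + 2*y ≤ -6)


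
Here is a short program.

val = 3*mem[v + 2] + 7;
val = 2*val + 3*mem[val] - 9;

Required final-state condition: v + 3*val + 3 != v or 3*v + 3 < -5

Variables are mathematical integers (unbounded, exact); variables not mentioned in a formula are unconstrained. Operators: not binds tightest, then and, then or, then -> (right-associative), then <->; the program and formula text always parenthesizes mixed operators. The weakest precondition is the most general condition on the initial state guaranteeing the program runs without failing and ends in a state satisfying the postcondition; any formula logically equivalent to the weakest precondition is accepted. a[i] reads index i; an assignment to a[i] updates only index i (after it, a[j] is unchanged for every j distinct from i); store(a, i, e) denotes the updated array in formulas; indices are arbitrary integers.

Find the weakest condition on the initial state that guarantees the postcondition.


Working backward. After the program, the postcondition v + 3*val + 3 != v or 3*v + 3 < -5 must hold; in canonical form it is 3*val != -3 or 3*v < -8.
Before val := 2*val + 3*mem[val] - 9: 9*mem[val] + 6*val != 24 or 3*v < -8
Before val := 3*mem[v + 2] + 7: 9*mem[3*mem[v + 2] + 7] + 18*mem[v + 2] != -18 or 3*v < -8
Answer: WP = 9*mem[3*mem[v + 2] + 7] + 18*mem[v + 2] != -18 or 3*v < -8


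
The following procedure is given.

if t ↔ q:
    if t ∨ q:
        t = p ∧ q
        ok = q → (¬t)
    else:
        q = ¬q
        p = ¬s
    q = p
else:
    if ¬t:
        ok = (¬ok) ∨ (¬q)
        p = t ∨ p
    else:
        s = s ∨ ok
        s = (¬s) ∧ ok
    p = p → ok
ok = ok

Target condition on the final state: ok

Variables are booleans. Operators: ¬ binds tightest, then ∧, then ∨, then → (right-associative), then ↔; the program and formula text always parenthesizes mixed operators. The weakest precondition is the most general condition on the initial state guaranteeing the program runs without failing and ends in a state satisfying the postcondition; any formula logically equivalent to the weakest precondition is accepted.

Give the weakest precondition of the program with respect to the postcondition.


Working backward. After the program, ok must hold.
Before ok := ok: ok
Then branch requires ((t ∨ q) → (q → (¬(p ∧ q)))) ∧ ((¬(t ∨ q)) → ok); else branch requires ((¬t) → ((¬ok) ∨ (¬q))) ∧ (t → ok).
Before the if: ((t ↔ q) → (((t ∨ q) → (q → (¬(p ∧ q)))) ∧ ((¬(t ∨ q)) → ok))) ∧ ((¬(t ↔ q)) → (((¬t) → ((¬ok) ∨ (¬q))) ∧ (t → ok)))
Answer: WP = ((t ↔ q) → (((t ∨ q) → (q → (¬(p ∧ q)))) ∧ ((¬(t ∨ q)) → ok))) ∧ ((¬(t ↔ q)) → (((¬t) → ((¬ok) ∨ (¬q))) ∧ (t → ok)))


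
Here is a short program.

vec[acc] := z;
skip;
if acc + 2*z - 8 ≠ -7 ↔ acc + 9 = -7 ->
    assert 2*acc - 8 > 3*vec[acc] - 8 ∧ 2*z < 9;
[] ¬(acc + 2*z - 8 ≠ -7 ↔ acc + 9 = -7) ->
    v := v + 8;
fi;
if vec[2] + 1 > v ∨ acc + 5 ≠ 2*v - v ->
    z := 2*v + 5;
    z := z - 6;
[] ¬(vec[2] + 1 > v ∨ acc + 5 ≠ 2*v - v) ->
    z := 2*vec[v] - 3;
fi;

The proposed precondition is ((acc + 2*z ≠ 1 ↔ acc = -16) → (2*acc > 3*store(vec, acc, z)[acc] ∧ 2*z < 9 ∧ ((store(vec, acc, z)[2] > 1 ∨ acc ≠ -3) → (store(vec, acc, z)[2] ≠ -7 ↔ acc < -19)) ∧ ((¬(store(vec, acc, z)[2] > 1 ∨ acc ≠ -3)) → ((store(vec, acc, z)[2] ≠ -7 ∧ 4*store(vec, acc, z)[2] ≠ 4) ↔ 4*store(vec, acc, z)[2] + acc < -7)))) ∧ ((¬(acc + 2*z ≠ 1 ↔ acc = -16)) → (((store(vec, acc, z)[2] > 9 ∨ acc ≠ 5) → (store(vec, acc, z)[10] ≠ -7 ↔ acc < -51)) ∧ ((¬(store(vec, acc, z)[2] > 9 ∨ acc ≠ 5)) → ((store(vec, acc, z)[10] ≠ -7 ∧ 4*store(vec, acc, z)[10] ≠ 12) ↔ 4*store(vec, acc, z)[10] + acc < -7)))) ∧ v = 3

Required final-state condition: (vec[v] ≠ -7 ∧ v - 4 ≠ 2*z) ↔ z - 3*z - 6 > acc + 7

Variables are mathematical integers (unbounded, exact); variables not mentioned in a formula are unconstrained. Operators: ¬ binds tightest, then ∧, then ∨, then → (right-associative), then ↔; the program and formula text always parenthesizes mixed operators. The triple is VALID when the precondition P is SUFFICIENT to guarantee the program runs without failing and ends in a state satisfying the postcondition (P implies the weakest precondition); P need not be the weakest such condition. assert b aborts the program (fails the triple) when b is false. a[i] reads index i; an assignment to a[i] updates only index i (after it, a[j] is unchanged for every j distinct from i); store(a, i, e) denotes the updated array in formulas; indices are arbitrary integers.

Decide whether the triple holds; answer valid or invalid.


Working backward. After the program, the postcondition (vec[v] ≠ -7 ∧ v - 4 ≠ 2*z) ↔ z - 3*z - 6 > acc + 7 must hold; in canonical form it is (vec[v] ≠ -7 ∧ v ≠ 2*z + 4) ↔ acc + 2*z < -13.
Then branch requires (vec[v] ≠ -7 ∧ 3*v ≠ -2) ↔ acc + 4*v < -11; else branch requires (vec[v] ≠ -7 ∧ v ≠ 4*vec[v] - 2) ↔ 4*vec[v] + acc < -7.
Before the if: ((vec[2] > v - 1 ∨ acc ≠ v - 5) → ((vec[v] ≠ -7 ∧ 3*v ≠ -2) ↔ acc + 4*v < -11)) ∧ ((¬(vec[2] > v - 1 ∨ acc ≠ v - 5)) → ((vec[v] ≠ -7 ∧ v ≠ 4*vec[v] - 2) ↔ 4*vec[v] + acc < -7))
Then branch requires 2*acc > 3*vec[acc] ∧ 2*z < 9 ∧ ((vec[2] > v - 1 ∨ acc ≠ v - 5) → ((vec[v] ≠ -7 ∧ 3*v ≠ -2) ↔ acc + 4*v < -11)) ∧ ((¬(vec[2] > v - 1 ∨ acc ≠ v - 5)) → ((vec[v] ≠ -7 ∧ v ≠ 4*vec[v] - 2) ↔ 4*vec[v] + acc < -7)); else branch requires ((vec[2] > v + 7 ∨ acc ≠ v + 3) → ((vec[v + 8] ≠ -7 ∧ 3*v ≠ -26) ↔ acc + 4*v < -43)) ∧ ((¬(vec[2] > v + 7 ∨ acc ≠ v + 3)) → ((vec[v + 8] ≠ -7 ∧ v ≠ 4*vec[v + 8] - 10) ↔ 4*vec[v + 8] + acc < -7)).
Before the if: ((acc + 2*z ≠ 1 ↔ acc = -16) → (2*acc > 3*vec[acc] ∧ 2*z < 9 ∧ ((vec[2] > v - 1 ∨ acc ≠ v - 5) → ((vec[v] ≠ -7 ∧ 3*v ≠ -2) ↔ acc + 4*v < -11)) ∧ ((¬(vec[2] > v - 1 ∨ acc ≠ v - 5)) → ((vec[v] ≠ -7 ∧ v ≠ 4*vec[v] - 2) ↔ 4*vec[v] + acc < -7)))) ∧ ((¬(acc + 2*z ≠ 1 ↔ acc = -16)) → (((vec[2] > v + 7 ∨ acc ≠ v + 3) → ((vec[v + 8] ≠ -7 ∧ 3*v ≠ -26) ↔ acc + 4*v < -43)) ∧ ((¬(vec[2] > v + 7 ∨ acc ≠ v + 3)) → ((vec[v + 8] ≠ -7 ∧ v ≠ 4*vec[v + 8] - 10) ↔ 4*vec[v + 8] + acc < -7))))
Before skip: ((acc + 2*z ≠ 1 ↔ acc = -16) → (2*acc > 3*vec[acc] ∧ 2*z < 9 ∧ ((vec[2] > v - 1 ∨ acc ≠ v - 5) → ((vec[v] ≠ -7 ∧ 3*v ≠ -2) ↔ acc + 4*v < -11)) ∧ ((¬(vec[2] > v - 1 ∨ acc ≠ v - 5)) → ((vec[v] ≠ -7 ∧ v ≠ 4*vec[v] - 2) ↔ 4*vec[v] + acc < -7)))) ∧ ((¬(acc + 2*z ≠ 1 ↔ acc = -16)) → (((vec[2] > v + 7 ∨ acc ≠ v + 3) → ((vec[v + 8] ≠ -7 ∧ 3*v ≠ -26) ↔ acc + 4*v < -43)) ∧ ((¬(vec[2] > v + 7 ∨ acc ≠ v + 3)) → ((vec[v + 8] ≠ -7 ∧ v ≠ 4*vec[v + 8] - 10) ↔ 4*vec[v + 8] + acc < -7))))
Before vec[acc] := z: ((acc + 2*z ≠ 1 ↔ acc = -16) → (2*acc > 3*store(vec, acc, z)[acc] ∧ 2*z < 9 ∧ ((store(vec, acc, z)[2] > v - 1 ∨ acc ≠ v - 5) → ((store(vec, acc, z)[v] ≠ -7 ∧ 3*v ≠ -2) ↔ acc + 4*v < -11)) ∧ ((¬(store(vec, acc, z)[2] > v - 1 ∨ acc ≠ v - 5)) → ((store(vec, acc, z)[v] ≠ -7 ∧ v ≠ 4*store(vec, acc, z)[v] - 2) ↔ 4*store(vec, acc, z)[v] + acc < -7)))) ∧ ((¬(acc + 2*z ≠ 1 ↔ acc = -16)) → (((store(vec, acc, z)[2] > v + 7 ∨ acc ≠ v + 3) → ((store(vec, acc, z)[v + 8] ≠ -7 ∧ 3*v ≠ -26) ↔ acc + 4*v < -43)) ∧ ((¬(store(vec, acc, z)[2] > v + 7 ∨ acc ≠ v + 3)) → ((store(vec, acc, z)[v + 8] ≠ -7 ∧ v ≠ 4*store(vec, acc, z)[v + 8] - 10) ↔ 4*store(vec, acc, z)[v + 8] + acc < -7))))
The weakest precondition is ((acc + 2*z ≠ 1 ↔ acc = -16) → (2*acc > 3*store(vec, acc, z)[acc] ∧ 2*z < 9 ∧ ((store(vec, acc, z)[2] > v - 1 ∨ acc ≠ v - 5) → ((store(vec, acc, z)[v] ≠ -7 ∧ 3*v ≠ -2) ↔ acc + 4*v < -11)) ∧ ((¬(store(vec, acc, z)[2] > v - 1 ∨ acc ≠ v - 5)) → ((store(vec, acc, z)[v] ≠ -7 ∧ v ≠ 4*store(vec, acc, z)[v] - 2) ↔ 4*store(vec, acc, z)[v] + acc < -7)))) ∧ ((¬(acc + 2*z ≠ 1 ↔ acc = -16)) → (((store(vec, acc, z)[2] > v + 7 ∨ acc ≠ v + 3) → ((store(vec, acc, z)[v + 8] ≠ -7 ∧ 3*v ≠ -26) ↔ acc + 4*v < -43)) ∧ ((¬(store(vec, acc, z)[2] > v + 7 ∨ acc ≠ v + 3)) → ((store(vec, acc, z)[v + 8] ≠ -7 ∧ v ≠ 4*store(vec, acc, z)[v + 8] - 10) ↔ 4*store(vec, acc, z)[v + 8] + acc < -7)))).
Check whether ((acc + 2*z ≠ 1 ↔ acc = -16) → (2*acc > 3*store(vec, acc, z)[acc] ∧ 2*z < 9 ∧ ((store(vec, acc, z)[2] > 1 ∨ acc ≠ -3) → (store(vec, acc, z)[2] ≠ -7 ↔ acc < -19)) ∧ ((¬(store(vec, acc, z)[2] > 1 ∨ acc ≠ -3)) → ((store(vec, acc, z)[2] ≠ -7 ∧ 4*store(vec, acc, z)[2] ≠ 4) ↔ 4*store(vec, acc, z)[2] + acc < -7)))) ∧ ((¬(acc + 2*z ≠ 1 ↔ acc = -16)) → (((store(vec, acc, z)[2] > 9 ∨ acc ≠ 5) → (store(vec, acc, z)[10] ≠ -7 ↔ acc < -51)) ∧ ((¬(store(vec, acc, z)[2] > 9 ∨ acc ≠ 5)) → ((store(vec, acc, z)[10] ≠ -7 ∧ 4*store(vec, acc, z)[10] ≠ 12) ↔ 4*store(vec, acc, z)[10] + acc < -7)))) ∧ v = 3 implies it.
Countermodel: at the initial state acc = -58, v = 3, vec = {[-58] = 7, [2] = 6225, [3] = -7, [10] = 0, [11] = -7, elsewhere 7}, z = -39, the precondition holds but the weakest precondition fails.
Answer: invalid


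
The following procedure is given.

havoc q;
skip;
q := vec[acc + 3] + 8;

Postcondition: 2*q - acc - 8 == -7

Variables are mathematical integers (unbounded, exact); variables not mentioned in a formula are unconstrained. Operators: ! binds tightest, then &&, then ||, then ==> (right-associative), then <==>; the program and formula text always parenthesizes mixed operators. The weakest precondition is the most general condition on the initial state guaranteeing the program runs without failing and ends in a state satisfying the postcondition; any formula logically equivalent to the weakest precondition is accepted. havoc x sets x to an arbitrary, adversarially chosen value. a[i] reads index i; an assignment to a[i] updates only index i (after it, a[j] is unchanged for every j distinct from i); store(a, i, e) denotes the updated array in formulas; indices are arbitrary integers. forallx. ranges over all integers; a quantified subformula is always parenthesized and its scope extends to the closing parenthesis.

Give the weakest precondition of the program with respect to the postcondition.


Working backward. After the program, the postcondition 2*q - acc - 8 == -7 must hold; in canonical form it is 2*q == acc + 1.
Before q := vec[acc + 3] + 8: 2*vec[acc + 3] == acc - 15
Before skip: 2*vec[acc + 3] == acc - 15
Before havoc q: 2*vec[acc + 3] == acc - 15
Answer: WP = 2*vec[acc + 3] == acc - 15
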